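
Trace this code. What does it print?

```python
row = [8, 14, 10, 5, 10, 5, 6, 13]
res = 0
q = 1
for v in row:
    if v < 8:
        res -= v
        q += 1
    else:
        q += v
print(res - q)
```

-75

v=8: not <8; q=9
v=14: not <8; q=23
v=10: not <8; q=33
v=5: <8, res = 0-5 = -5; q=34
v=10: not <8; q=44
v=5: <8, res = (-5)-5 = -10; q=45
v=6: <8, res = (-10)-6 = -16; q=46
v=13: not <8; q=59
res-q = (-16)-59 = -75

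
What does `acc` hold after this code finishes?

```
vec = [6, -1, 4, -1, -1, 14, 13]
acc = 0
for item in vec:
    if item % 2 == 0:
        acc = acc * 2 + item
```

46

item=6: even, acc = 0*2+6 = 6
item=-1: not even
item=4: even, acc = 6*2+4 = 16
item=-1: not even
item=-1: not even
item=14: even, acc = 16*2+14 = 46
item=13: not even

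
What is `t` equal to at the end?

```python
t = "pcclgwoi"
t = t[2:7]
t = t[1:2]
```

slice [2:7] → 'clgwo'
slice [1:2] → 'l'

'l'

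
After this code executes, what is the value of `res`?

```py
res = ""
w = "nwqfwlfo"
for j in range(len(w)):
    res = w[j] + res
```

'oflwfqwn'

j=0: prepend 'n' → 'n'
j=1: prepend 'w' → 'wn'
j=2: prepend 'q' → 'qwn'
j=3: prepend 'f' → 'fqwn'
j=4: prepend 'w' → 'wfqwn'
j=5: prepend 'l' → 'lwfqwn'
j=6: prepend 'f' → 'flwfqwn'
j=7: prepend 'o' → 'oflwfqwn'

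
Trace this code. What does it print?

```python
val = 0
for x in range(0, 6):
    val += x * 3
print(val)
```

45

x=0: val = 0+0*3 = 0
x=1: val = 0+1*3 = 3
x=2: val = 3+2*3 = 9
x=3: val = 9+3*3 = 18
x=4: val = 18+4*3 = 30
x=5: val = 30+5*3 = 45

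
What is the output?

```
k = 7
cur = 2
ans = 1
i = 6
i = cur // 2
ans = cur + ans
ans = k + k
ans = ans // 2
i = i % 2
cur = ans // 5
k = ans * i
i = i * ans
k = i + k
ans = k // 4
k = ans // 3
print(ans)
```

3

i = 2//2 = 1
ans = 2+1 = 3
ans = 7+7 = 14
ans = 14//2 = 7
i = 1%2 = 1
cur = 7//5 = 1
k = 7*1 = 7
i = 1*7 = 7
k = 7+7 = 14
ans = 14//4 = 3
k = 3//3 = 1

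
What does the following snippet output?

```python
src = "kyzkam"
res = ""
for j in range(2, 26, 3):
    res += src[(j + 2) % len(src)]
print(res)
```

ayayayay

j=2: add src[4]='a' → 'a'
j=5: add src[1]='y' → 'ay'
j=8: add src[4]='a' → 'aya'
j=11: add src[1]='y' → 'ayay'
j=14: add src[4]='a' → 'ayaya'
j=17: add src[1]='y' → 'ayayay'
j=20: add src[4]='a' → 'ayayaya'
j=23: add src[1]='y' → 'ayayayay'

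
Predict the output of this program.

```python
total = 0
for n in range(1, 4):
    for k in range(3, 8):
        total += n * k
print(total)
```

150

n=1,k=3: total = 0+3 = 3
n=1,k=4: total = 3+4 = 7
n=1,k=5: total = 7+5 = 12
n=1,k=6: total = 12+6 = 18
n=1,k=7: total = 18+7 = 25
n=2,k=3: total = 25+6 = 31
n=2,k=4: total = 31+8 = 39
n=2,k=5: total = 39+10 = 49
n=2,k=6: total = 49+12 = 61
n=2,k=7: total = 61+14 = 75
n=3,k=3: total = 75+9 = 84
n=3,k=4: total = 84+12 = 96
n=3,k=5: total = 96+15 = 111
n=3,k=6: total = 111+18 = 129
n=3,k=7: total = 129+21 = 150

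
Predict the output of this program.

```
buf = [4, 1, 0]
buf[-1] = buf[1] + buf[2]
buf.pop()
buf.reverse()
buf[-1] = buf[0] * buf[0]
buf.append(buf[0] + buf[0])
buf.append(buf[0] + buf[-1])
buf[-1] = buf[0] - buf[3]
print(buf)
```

buf[-1] = buf[1]+buf[2] = 1+0 = 1 → [4, 1, 1]
pop() removes 1 → [4, 1]
reverse → [1, 4]
buf[-1] = buf[0]*buf[0] = 1*1 = 1 → [1, 1]
append buf[0]+buf[0] = 1+1 = 2 → [1, 1, 2]
append buf[0]+buf[-1] = 1+2 = 3 → [1, 1, 2, 3]
buf[-1] = buf[0]-buf[3] = 1-3 = -2 → [1, 1, 2, -2]

[1, 1, 2, -2]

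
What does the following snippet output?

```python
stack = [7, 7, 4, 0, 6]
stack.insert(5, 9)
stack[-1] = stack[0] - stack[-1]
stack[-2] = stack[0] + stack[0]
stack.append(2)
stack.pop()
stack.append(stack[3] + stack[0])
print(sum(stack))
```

37

insert 9 at 5 → [7, 7, 4, 0, 6, 9]
stack[-1] = stack[0]-stack[-1] = 7-9 = -2 → [7, 7, 4, 0, 6, -2]
stack[-2] = stack[0]+stack[0] = 7+7 = 14 → [7, 7, 4, 0, 14, -2]
append 2 → [7, 7, 4, 0, 14, -2, 2]
pop() removes 2 → [7, 7, 4, 0, 14, -2]
append stack[3]+stack[0] = 0+7 = 7 → [7, 7, 4, 0, 14, -2, 7]
sum = 37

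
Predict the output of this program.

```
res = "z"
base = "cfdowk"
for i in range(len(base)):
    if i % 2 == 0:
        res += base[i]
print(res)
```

i=0: add 'c' → 'zc'
i=1: skip
i=2: add 'd' → 'zcd'
i=3: skip
i=4: add 'w' → 'zcdw'
i=5: skip

zcdw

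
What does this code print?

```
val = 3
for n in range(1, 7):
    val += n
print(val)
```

n=1: val = 3+1 = 4
n=2: val = 4+2 = 6
n=3: val = 6+3 = 9
n=4: val = 9+4 = 13
n=5: val = 13+5 = 18
n=6: val = 18+6 = 24

24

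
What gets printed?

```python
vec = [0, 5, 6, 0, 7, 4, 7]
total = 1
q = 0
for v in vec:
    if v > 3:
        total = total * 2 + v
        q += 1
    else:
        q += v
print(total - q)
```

198

v=0: not >3; q=0
v=5: >3, total = 1*2+5 = 7; q=1
v=6: >3, total = 7*2+6 = 20; q=2
v=0: not >3; q=2
v=7: >3, total = 20*2+7 = 47; q=3
v=4: >3, total = 47*2+4 = 98; q=4
v=7: >3, total = 98*2+7 = 203; q=5
total-q = 203-5 = 198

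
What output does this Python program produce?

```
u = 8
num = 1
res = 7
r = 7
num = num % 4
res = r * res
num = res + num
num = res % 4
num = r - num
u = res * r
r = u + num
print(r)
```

num = 1%4 = 1
res = 7*7 = 49
num = 49+1 = 50
num = 49%4 = 1
num = 7-1 = 6
u = 49*7 = 343
r = 343+6 = 349

349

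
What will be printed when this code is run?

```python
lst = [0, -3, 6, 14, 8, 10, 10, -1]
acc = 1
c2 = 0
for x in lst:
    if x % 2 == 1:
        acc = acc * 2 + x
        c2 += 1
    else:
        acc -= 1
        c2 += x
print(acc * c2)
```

x=0: not odd, acc = 1-1 = 0; c2=0
x=-3: odd, acc = 0*2+(-3) = -3; c2=1
x=6: not odd, acc = (-3)-1 = -4; c2=7
x=14: not odd, acc = (-4)-1 = -5; c2=21
x=8: not odd, acc = (-5)-1 = -6; c2=29
x=10: not odd, acc = (-6)-1 = -7; c2=39
x=10: not odd, acc = (-7)-1 = -8; c2=49
x=-1: odd, acc = (-8)*2+(-1) = -17; c2=50
acc*c2 = (-17)*50 = -850

-850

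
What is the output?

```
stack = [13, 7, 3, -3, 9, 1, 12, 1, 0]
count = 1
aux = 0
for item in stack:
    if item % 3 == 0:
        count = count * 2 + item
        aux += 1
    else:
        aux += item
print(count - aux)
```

item=13: not %3==0; aux=13
item=7: not %3==0; aux=20
item=3: %3==0, count = 1*2+3 = 5; aux=21
item=-3: %3==0, count = 5*2+(-3) = 7; aux=22
item=9: %3==0, count = 7*2+9 = 23; aux=23
item=1: not %3==0; aux=24
item=12: %3==0, count = 23*2+12 = 58; aux=25
item=1: not %3==0; aux=26
item=0: %3==0, count = 58*2+0 = 116; aux=27
count-aux = 116-27 = 89

89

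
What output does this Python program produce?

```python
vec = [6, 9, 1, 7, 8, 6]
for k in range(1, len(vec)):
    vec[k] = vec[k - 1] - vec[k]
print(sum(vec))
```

k=1: vec[1] = 6-9 = -3 → [6, -3, 1, 7, 8, 6]
k=2: vec[2] = (-3)-1 = -4 → [6, -3, -4, 7, 8, 6]
k=3: vec[3] = (-4)-7 = -11 → [6, -3, -4, -11, 8, 6]
k=4: vec[4] = (-11)-8 = -19 → [6, -3, -4, -11, -19, 6]
k=5: vec[5] = (-19)-6 = -25 → [6, -3, -4, -11, -19, -25]
sum = -56

-56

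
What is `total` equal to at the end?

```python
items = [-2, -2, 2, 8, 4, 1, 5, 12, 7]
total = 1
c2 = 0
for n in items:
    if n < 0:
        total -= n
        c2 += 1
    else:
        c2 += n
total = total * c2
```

205

n=-2: <0, total = 1-(-2) = 3; c2=1
n=-2: <0, total = 3-(-2) = 5; c2=2
n=2: not <0; c2=4
n=8: not <0; c2=12
n=4: not <0; c2=16
n=1: not <0; c2=17
n=5: not <0; c2=22
n=12: not <0; c2=34
n=7: not <0; c2=41
total*c2 = 5*41 = 205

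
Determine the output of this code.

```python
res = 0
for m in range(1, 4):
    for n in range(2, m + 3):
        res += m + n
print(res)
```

m=1,n=2: res = 0+3 = 3
m=1,n=3: res = 3+4 = 7
m=2,n=2: res = 7+4 = 11
m=2,n=3: res = 11+5 = 16
m=2,n=4: res = 16+6 = 22
m=3,n=2: res = 22+5 = 27
m=3,n=3: res = 27+6 = 33
m=3,n=4: res = 33+7 = 40
m=3,n=5: res = 40+8 = 48

48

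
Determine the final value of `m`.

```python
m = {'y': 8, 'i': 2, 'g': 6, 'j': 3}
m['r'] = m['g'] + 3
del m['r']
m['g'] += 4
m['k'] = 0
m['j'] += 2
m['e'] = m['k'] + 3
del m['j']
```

{'y': 8, 'i': 2, 'g': 10, 'k': 0, 'e': 3}

m['r'] = m['g']+3 = 9 → {'y': 8, 'i': 2, 'g': 6, 'j': 3, 'r': 9}
del 'r' → {'y': 8, 'i': 2, 'g': 6, 'j': 3}
m['g'] = 6+4 = 10 → {'y': 8, 'i': 2, 'g': 10, 'j': 3}
m['k'] = 0 → {'y': 8, 'i': 2, 'g': 10, 'j': 3, 'k': 0}
m['j'] = 3+2 = 5 → {'y': 8, 'i': 2, 'g': 10, 'j': 5, 'k': 0}
m['e'] = m['k']+3 = 3 → {'y': 8, 'i': 2, 'g': 10, 'j': 5, 'k': 0, 'e': 3}
del 'j' → {'y': 8, 'i': 2, 'g': 10, 'k': 0, 'e': 3}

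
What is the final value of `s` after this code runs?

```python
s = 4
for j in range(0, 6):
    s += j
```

j=0: s = 4+0 = 4
j=1: s = 4+1 = 5
j=2: s = 5+2 = 7
j=3: s = 7+3 = 10
j=4: s = 10+4 = 14
j=5: s = 14+5 = 19

19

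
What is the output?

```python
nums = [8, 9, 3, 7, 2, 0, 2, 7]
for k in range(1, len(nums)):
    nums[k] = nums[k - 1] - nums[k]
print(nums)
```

[8, -1, -4, -11, -13, -13, -15, -22]

k=1: nums[1] = 8-9 = -1 → [8, -1, 3, 7, 2, 0, 2, 7]
k=2: nums[2] = (-1)-3 = -4 → [8, -1, -4, 7, 2, 0, 2, 7]
k=3: nums[3] = (-4)-7 = -11 → [8, -1, -4, -11, 2, 0, 2, 7]
k=4: nums[4] = (-11)-2 = -13 → [8, -1, -4, -11, -13, 0, 2, 7]
k=5: nums[5] = (-13)-0 = -13 → [8, -1, -4, -11, -13, -13, 2, 7]
k=6: nums[6] = (-13)-2 = -15 → [8, -1, -4, -11, -13, -13, -15, 7]
k=7: nums[7] = (-15)-7 = -22 → [8, -1, -4, -11, -13, -13, -15, -22]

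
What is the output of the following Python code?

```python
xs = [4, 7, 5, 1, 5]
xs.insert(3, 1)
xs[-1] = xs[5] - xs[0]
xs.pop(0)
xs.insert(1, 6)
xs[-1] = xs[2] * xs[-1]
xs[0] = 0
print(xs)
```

[0, 6, 5, 1, 1, 5]

insert 1 at 3 → [4, 7, 5, 1, 1, 5]
xs[-1] = xs[5]-xs[0] = 5-4 = 1 → [4, 7, 5, 1, 1, 1]
pop(0) removes 4 → [7, 5, 1, 1, 1]
insert 6 at 1 → [7, 6, 5, 1, 1, 1]
xs[-1] = xs[2]*xs[-1] = 5*1 = 5 → [7, 6, 5, 1, 1, 5]
xs[0] = 0 → [0, 6, 5, 1, 1, 5]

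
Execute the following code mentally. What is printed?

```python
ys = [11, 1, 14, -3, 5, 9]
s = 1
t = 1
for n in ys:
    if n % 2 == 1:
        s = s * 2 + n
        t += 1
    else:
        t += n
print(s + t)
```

243

n=11: odd, s = 1*2+11 = 13; t=2
n=1: odd, s = 13*2+1 = 27; t=3
n=14: not odd; t=17
n=-3: odd, s = 27*2+(-3) = 51; t=18
n=5: odd, s = 51*2+5 = 107; t=19
n=9: odd, s = 107*2+9 = 223; t=20
s+t = 223+20 = 243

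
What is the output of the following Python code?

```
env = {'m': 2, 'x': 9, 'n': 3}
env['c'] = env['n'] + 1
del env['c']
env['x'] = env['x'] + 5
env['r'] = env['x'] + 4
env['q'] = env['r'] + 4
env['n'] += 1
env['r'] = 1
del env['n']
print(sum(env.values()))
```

39

env['c'] = env['n']+1 = 4 → {'m': 2, 'x': 9, 'n': 3, 'c': 4}
del 'c' → {'m': 2, 'x': 9, 'n': 3}
env['x'] = env['x']+5 = 14 → {'m': 2, 'x': 14, 'n': 3}
env['r'] = env['x']+4 = 18 → {'m': 2, 'x': 14, 'n': 3, 'r': 18}
env['q'] = env['r']+4 = 22 → {'m': 2, 'x': 14, 'n': 3, 'r': 18, 'q': 22}
env['n'] = 3+1 = 4 → {'m': 2, 'x': 14, 'n': 4, 'r': 18, 'q': 22}
env['r'] = 1 → {'m': 2, 'x': 14, 'n': 4, 'r': 1, 'q': 22}
del 'n' → {'m': 2, 'x': 14, 'r': 1, 'q': 22}
sum of values = 39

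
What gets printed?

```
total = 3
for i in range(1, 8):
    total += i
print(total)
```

i=1: total = 3+1 = 4
i=2: total = 4+2 = 6
i=3: total = 6+3 = 9
i=4: total = 9+4 = 13
i=5: total = 13+5 = 18
i=6: total = 18+6 = 24
i=7: total = 24+7 = 31

31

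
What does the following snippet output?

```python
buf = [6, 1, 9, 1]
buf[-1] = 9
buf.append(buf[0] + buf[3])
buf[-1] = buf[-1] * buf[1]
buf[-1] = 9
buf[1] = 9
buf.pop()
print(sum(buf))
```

buf[-1] = 9 → [6, 1, 9, 9]
append buf[0]+buf[3] = 6+9 = 15 → [6, 1, 9, 9, 15]
buf[-1] = buf[-1]*buf[1] = 15*1 = 15 → [6, 1, 9, 9, 15]
buf[-1] = 9 → [6, 1, 9, 9, 9]
buf[1] = 9 → [6, 9, 9, 9, 9]
pop() removes 9 → [6, 9, 9, 9]
sum = 33

33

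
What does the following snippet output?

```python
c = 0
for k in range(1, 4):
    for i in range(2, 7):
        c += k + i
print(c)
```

k=1,i=2: c = 0+3 = 3
k=1,i=3: c = 3+4 = 7
k=1,i=4: c = 7+5 = 12
k=1,i=5: c = 12+6 = 18
k=1,i=6: c = 18+7 = 25
k=2,i=2: c = 25+4 = 29
k=2,i=3: c = 29+5 = 34
k=2,i=4: c = 34+6 = 40
k=2,i=5: c = 40+7 = 47
k=2,i=6: c = 47+8 = 55
k=3,i=2: c = 55+5 = 60
k=3,i=3: c = 60+6 = 66
k=3,i=4: c = 66+7 = 73
k=3,i=5: c = 73+8 = 81
k=3,i=6: c = 81+9 = 90

90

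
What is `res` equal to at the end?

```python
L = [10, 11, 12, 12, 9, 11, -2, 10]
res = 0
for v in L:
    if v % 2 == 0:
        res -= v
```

-42

v=10: even, res = 0-10 = -10
v=11: not even
v=12: even, res = (-10)-12 = -22
v=12: even, res = (-22)-12 = -34
v=9: not even
v=11: not even
v=-2: even, res = (-34)-(-2) = -32
v=10: even, res = (-32)-10 = -42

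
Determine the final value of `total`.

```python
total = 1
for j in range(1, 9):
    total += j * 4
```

145

j=1: total = 1+1*4 = 5
j=2: total = 5+2*4 = 13
j=3: total = 13+3*4 = 25
j=4: total = 25+4*4 = 41
j=5: total = 41+5*4 = 61
j=6: total = 61+6*4 = 85
j=7: total = 85+7*4 = 113
j=8: total = 113+8*4 = 145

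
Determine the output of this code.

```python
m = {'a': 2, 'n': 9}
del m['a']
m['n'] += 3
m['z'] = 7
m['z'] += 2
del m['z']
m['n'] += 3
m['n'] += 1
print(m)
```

{'n': 16}

del 'a' → {'n': 9}
m['n'] = 9+3 = 12 → {'n': 12}
m['z'] = 7 → {'n': 12, 'z': 7}
m['z'] = 7+2 = 9 → {'n': 12, 'z': 9}
del 'z' → {'n': 12}
m['n'] = 12+3 = 15 → {'n': 15}
m['n'] = 15+1 = 16 → {'n': 16}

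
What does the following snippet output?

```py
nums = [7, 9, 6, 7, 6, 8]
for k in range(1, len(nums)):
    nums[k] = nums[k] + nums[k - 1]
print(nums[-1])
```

43

k=1: nums[1] = 9+7 = 16 → [7, 16, 6, 7, 6, 8]
k=2: nums[2] = 6+16 = 22 → [7, 16, 22, 7, 6, 8]
k=3: nums[3] = 7+22 = 29 → [7, 16, 22, 29, 6, 8]
k=4: nums[4] = 6+29 = 35 → [7, 16, 22, 29, 35, 8]
k=5: nums[5] = 8+35 = 43 → [7, 16, 22, 29, 35, 43]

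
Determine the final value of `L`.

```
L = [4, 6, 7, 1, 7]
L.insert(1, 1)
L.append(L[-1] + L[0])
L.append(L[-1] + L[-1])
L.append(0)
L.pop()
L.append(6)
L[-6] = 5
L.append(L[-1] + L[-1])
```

insert 1 at 1 → [4, 1, 6, 7, 1, 7]
append L[-1]+L[0] = 7+4 = 11 → [4, 1, 6, 7, 1, 7, 11]
append L[-1]+L[-1] = 11+11 = 22 → [4, 1, 6, 7, 1, 7, 11, 22]
append 0 → [4, 1, 6, 7, 1, 7, 11, 22, 0]
pop() removes 0 → [4, 1, 6, 7, 1, 7, 11, 22]
append 6 → [4, 1, 6, 7, 1, 7, 11, 22, 6]
L[-6] = 5 → [4, 1, 6, 5, 1, 7, 11, 22, 6]
append L[-1]+L[-1] = 6+6 = 12 → [4, 1, 6, 5, 1, 7, 11, 22, 6, 12]

[4, 1, 6, 5, 1, 7, 11, 22, 6, 12]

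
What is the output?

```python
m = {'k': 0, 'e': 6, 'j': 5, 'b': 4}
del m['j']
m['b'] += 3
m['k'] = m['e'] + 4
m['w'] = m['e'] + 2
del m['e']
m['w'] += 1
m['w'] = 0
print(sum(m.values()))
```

del 'j' → {'k': 0, 'e': 6, 'b': 4}
m['b'] = 4+3 = 7 → {'k': 0, 'e': 6, 'b': 7}
m['k'] = m['e']+4 = 10 → {'k': 10, 'e': 6, 'b': 7}
m['w'] = m['e']+2 = 8 → {'k': 10, 'e': 6, 'b': 7, 'w': 8}
del 'e' → {'k': 10, 'b': 7, 'w': 8}
m['w'] = 8+1 = 9 → {'k': 10, 'b': 7, 'w': 9}
m['w'] = 0 → {'k': 10, 'b': 7, 'w': 0}
sum of values = 17

17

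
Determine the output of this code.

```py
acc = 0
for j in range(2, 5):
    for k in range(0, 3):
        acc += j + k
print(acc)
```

j=2,k=0: acc = 0+2 = 2
j=2,k=1: acc = 2+3 = 5
j=2,k=2: acc = 5+4 = 9
j=3,k=0: acc = 9+3 = 12
j=3,k=1: acc = 12+4 = 16
j=3,k=2: acc = 16+5 = 21
j=4,k=0: acc = 21+4 = 25
j=4,k=1: acc = 25+5 = 30
j=4,k=2: acc = 30+6 = 36

36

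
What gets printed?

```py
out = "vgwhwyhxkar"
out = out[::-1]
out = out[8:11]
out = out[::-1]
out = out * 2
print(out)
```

reverse → 'rakxhywhwgv'
slice [8:11] → 'wgv'
reverse → 'vgw'
repeat ×2 → 'vgwvgw'

vgwvgw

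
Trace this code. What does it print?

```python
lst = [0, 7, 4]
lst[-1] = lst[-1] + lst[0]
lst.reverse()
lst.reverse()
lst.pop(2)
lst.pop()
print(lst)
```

lst[-1] = lst[-1]+lst[0] = 4+0 = 4 → [0, 7, 4]
reverse → [4, 7, 0]
reverse → [0, 7, 4]
pop(2) removes 4 → [0, 7]
pop() removes 7 → [0]

[0]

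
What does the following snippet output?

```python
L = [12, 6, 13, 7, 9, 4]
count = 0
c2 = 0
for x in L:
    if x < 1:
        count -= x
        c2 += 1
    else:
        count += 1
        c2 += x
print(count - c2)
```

x=12: not <1, count = 0+1 = 1; c2=12
x=6: not <1, count = 1+1 = 2; c2=18
x=13: not <1, count = 2+1 = 3; c2=31
x=7: not <1, count = 3+1 = 4; c2=38
x=9: not <1, count = 4+1 = 5; c2=47
x=4: not <1, count = 5+1 = 6; c2=51
count-c2 = 6-51 = -45

-45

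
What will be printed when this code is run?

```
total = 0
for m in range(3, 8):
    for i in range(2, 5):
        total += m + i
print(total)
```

120

m=3,i=2: total = 0+5 = 5
m=3,i=3: total = 5+6 = 11
m=3,i=4: total = 11+7 = 18
m=4,i=2: total = 18+6 = 24
m=4,i=3: total = 24+7 = 31
m=4,i=4: total = 31+8 = 39
m=5,i=2: total = 39+7 = 46
m=5,i=3: total = 46+8 = 54
m=5,i=4: total = 54+9 = 63
m=6,i=2: total = 63+8 = 71
m=6,i=3: total = 71+9 = 80
m=6,i=4: total = 80+10 = 90
m=7,i=2: total = 90+9 = 99
m=7,i=3: total = 99+10 = 109
m=7,i=4: total = 109+11 = 120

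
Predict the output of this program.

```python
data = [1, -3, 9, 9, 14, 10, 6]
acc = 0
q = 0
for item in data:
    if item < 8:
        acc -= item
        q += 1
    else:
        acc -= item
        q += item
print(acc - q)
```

item=1: <8, acc = 0-1 = -1; q=1
item=-3: <8, acc = (-1)-(-3) = 2; q=2
item=9: not <8, acc = 2-9 = -7; q=11
item=9: not <8, acc = (-7)-9 = -16; q=20
item=14: not <8, acc = (-16)-14 = -30; q=34
item=10: not <8, acc = (-30)-10 = -40; q=44
item=6: <8, acc = (-40)-6 = -46; q=45
acc-q = (-46)-45 = -91

-91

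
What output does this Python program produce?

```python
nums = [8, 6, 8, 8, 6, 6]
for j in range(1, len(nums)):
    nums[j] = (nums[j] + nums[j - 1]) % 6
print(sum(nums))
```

14

j=1: nums[1] = (6+8)%6 = 2 → [8, 2, 8, 8, 6, 6]
j=2: nums[2] = (8+2)%6 = 4 → [8, 2, 4, 8, 6, 6]
j=3: nums[3] = (8+4)%6 = 0 → [8, 2, 4, 0, 6, 6]
j=4: nums[4] = (6+0)%6 = 0 → [8, 2, 4, 0, 0, 6]
j=5: nums[5] = (6+0)%6 = 0 → [8, 2, 4, 0, 0, 0]
sum = 14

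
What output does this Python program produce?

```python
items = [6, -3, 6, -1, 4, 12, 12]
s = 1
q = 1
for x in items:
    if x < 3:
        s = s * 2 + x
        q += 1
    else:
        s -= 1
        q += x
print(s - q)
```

-55

x=6: not <3, s = 1-1 = 0; q=7
x=-3: <3, s = 0*2+(-3) = -3; q=8
x=6: not <3, s = (-3)-1 = -4; q=14
x=-1: <3, s = (-4)*2+(-1) = -9; q=15
x=4: not <3, s = (-9)-1 = -10; q=19
x=12: not <3, s = (-10)-1 = -11; q=31
x=12: not <3, s = (-11)-1 = -12; q=43
s-q = (-12)-43 = -55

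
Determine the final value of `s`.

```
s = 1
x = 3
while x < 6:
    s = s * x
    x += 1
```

x=3: s = 1*3 = 3
x=4: s = 3*4 = 12
x=5: s = 12*5 = 60

60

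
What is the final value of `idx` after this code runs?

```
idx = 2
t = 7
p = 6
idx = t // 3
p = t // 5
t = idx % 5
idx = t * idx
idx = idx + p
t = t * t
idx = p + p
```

2

idx = 7//3 = 2
p = 7//5 = 1
t = 2%5 = 2
idx = 2*2 = 4
idx = 4+1 = 5
t = 2*2 = 4
idx = 1+1 = 2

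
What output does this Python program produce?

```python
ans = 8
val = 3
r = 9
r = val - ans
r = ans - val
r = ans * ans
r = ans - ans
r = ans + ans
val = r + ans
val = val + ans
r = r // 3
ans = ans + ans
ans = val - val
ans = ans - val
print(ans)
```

-32

r = 3-8 = -5
r = 8-3 = 5
r = 8*8 = 64
r = 8-8 = 0
r = 8+8 = 16
val = 16+8 = 24
val = 24+8 = 32
r = 16//3 = 5
ans = 8+8 = 16
ans = 32-32 = 0
ans = 0-32 = -32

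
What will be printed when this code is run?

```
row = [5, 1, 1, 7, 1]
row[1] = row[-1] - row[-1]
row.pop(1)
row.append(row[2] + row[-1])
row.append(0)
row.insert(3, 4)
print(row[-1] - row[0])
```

row[1] = row[-1]-row[-1] = 1-1 = 0 → [5, 0, 1, 7, 1]
pop(1) removes 0 → [5, 1, 7, 1]
append row[2]+row[-1] = 7+1 = 8 → [5, 1, 7, 1, 8]
append 0 → [5, 1, 7, 1, 8, 0]
insert 4 at 3 → [5, 1, 7, 4, 1, 8, 0]
row[-1]-row[0] = 0-5 = -5

-5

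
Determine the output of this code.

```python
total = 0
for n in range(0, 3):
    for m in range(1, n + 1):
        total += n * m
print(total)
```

n=1,m=1: total = 0+1 = 1
n=2,m=1: total = 1+2 = 3
n=2,m=2: total = 3+4 = 7

7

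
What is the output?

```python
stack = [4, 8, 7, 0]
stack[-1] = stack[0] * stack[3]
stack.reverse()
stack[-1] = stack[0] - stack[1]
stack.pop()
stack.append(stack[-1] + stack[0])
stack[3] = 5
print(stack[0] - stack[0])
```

0

stack[-1] = stack[0]*stack[3] = 4*0 = 0 → [4, 8, 7, 0]
reverse → [0, 7, 8, 4]
stack[-1] = stack[0]-stack[1] = 0-7 = -7 → [0, 7, 8, -7]
pop() removes -7 → [0, 7, 8]
append stack[-1]+stack[0] = 8+0 = 8 → [0, 7, 8, 8]
stack[3] = 5 → [0, 7, 8, 5]
stack[0]-stack[0] = 0-0 = 0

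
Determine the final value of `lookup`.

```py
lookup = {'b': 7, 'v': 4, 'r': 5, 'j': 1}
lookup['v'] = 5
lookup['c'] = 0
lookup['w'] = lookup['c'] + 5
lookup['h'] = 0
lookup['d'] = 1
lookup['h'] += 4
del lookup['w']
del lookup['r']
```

{'b': 7, 'v': 5, 'j': 1, 'c': 0, 'h': 4, 'd': 1}

lookup['v'] = 5 → {'b': 7, 'v': 5, 'r': 5, 'j': 1}
lookup['c'] = 0 → {'b': 7, 'v': 5, 'r': 5, 'j': 1, 'c': 0}
lookup['w'] = lookup['c']+5 = 5 → {'b': 7, 'v': 5, 'r': 5, 'j': 1, 'c': 0, 'w': 5}
lookup['h'] = 0 → {'b': 7, 'v': 5, 'r': 5, 'j': 1, 'c': 0, 'w': 5, 'h': 0}
lookup['d'] = 1 → {'b': 7, 'v': 5, 'r': 5, 'j': 1, 'c': 0, 'w': 5, 'h': 0, 'd': 1}
lookup['h'] = 0+4 = 4 → {'b': 7, 'v': 5, 'r': 5, 'j': 1, 'c': 0, 'w': 5, 'h': 4, 'd': 1}
del 'w' → {'b': 7, 'v': 5, 'r': 5, 'j': 1, 'c': 0, 'h': 4, 'd': 1}
del 'r' → {'b': 7, 'v': 5, 'j': 1, 'c': 0, 'h': 4, 'd': 1}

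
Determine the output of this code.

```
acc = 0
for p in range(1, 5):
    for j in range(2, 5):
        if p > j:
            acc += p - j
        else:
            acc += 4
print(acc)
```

p=1,j=2: not 1>2, acc = 0+4 = 4
p=1,j=3: not 1>3, acc = 4+4 = 8
p=1,j=4: not 1>4, acc = 8+4 = 12
p=2,j=2: not 2>2, acc = 12+4 = 16
p=2,j=3: not 2>3, acc = 16+4 = 20
p=2,j=4: not 2>4, acc = 20+4 = 24
p=3,j=2: 3>2, acc = 24+1 = 25
p=3,j=3: not 3>3, acc = 25+4 = 29
p=3,j=4: not 3>4, acc = 29+4 = 33
p=4,j=2: 4>2, acc = 33+2 = 35
p=4,j=3: 4>3, acc = 35+1 = 36
p=4,j=4: not 4>4, acc = 36+4 = 40

40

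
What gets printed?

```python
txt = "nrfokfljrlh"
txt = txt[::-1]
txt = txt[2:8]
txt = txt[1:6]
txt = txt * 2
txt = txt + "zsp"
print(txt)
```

reverse → 'hlrjlfkofrn'
slice [2:8] → 'rjlfko'
slice [1:6] → 'jlfko'
repeat ×2 → 'jlfkojlfko'
+ 'zsp' → 'jlfkojlfkozsp'

jlfkojlfkozsp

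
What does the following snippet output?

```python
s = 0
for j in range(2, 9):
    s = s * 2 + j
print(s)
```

j=2: s = 0*2+2 = 2
j=3: s = 2*2+3 = 7
j=4: s = 7*2+4 = 18
j=5: s = 18*2+5 = 41
j=6: s = 41*2+6 = 88
j=7: s = 88*2+7 = 183
j=8: s = 183*2+8 = 374

374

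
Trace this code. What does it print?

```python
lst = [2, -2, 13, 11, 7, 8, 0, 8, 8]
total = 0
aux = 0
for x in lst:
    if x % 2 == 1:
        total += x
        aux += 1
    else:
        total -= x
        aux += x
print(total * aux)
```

189

x=2: not odd, total = 0-2 = -2; aux=2
x=-2: not odd, total = (-2)-(-2) = 0; aux=0
x=13: odd, total = 0+13 = 13; aux=1
x=11: odd, total = 13+11 = 24; aux=2
x=7: odd, total = 24+7 = 31; aux=3
x=8: not odd, total = 31-8 = 23; aux=11
x=0: not odd, total = 23-0 = 23; aux=11
x=8: not odd, total = 23-8 = 15; aux=19
x=8: not odd, total = 15-8 = 7; aux=27
total*aux = 7*27 = 189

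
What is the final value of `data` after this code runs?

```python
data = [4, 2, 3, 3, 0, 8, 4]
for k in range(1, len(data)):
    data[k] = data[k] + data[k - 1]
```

k=1: data[1] = 2+4 = 6 → [4, 6, 3, 3, 0, 8, 4]
k=2: data[2] = 3+6 = 9 → [4, 6, 9, 3, 0, 8, 4]
k=3: data[3] = 3+9 = 12 → [4, 6, 9, 12, 0, 8, 4]
k=4: data[4] = 0+12 = 12 → [4, 6, 9, 12, 12, 8, 4]
k=5: data[5] = 8+12 = 20 → [4, 6, 9, 12, 12, 20, 4]
k=6: data[6] = 4+20 = 24 → [4, 6, 9, 12, 12, 20, 24]

[4, 6, 9, 12, 12, 20, 24]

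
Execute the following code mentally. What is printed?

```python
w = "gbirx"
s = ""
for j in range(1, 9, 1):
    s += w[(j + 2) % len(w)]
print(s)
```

j=1: add w[3]='r' → 'r'
j=2: add w[4]='x' → 'rx'
j=3: add w[0]='g' → 'rxg'
j=4: add w[1]='b' → 'rxgb'
j=5: add w[2]='i' → 'rxgbi'
j=6: add w[3]='r' → 'rxgbir'
j=7: add w[4]='x' → 'rxgbirx'
j=8: add w[0]='g' → 'rxgbirxg'

rxgbirxg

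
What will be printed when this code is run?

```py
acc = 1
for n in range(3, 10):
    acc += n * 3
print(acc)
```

n=3: acc = 1+3*3 = 10
n=4: acc = 10+4*3 = 22
n=5: acc = 22+5*3 = 37
n=6: acc = 37+6*3 = 55
n=7: acc = 55+7*3 = 76
n=8: acc = 76+8*3 = 100
n=9: acc = 100+9*3 = 127

127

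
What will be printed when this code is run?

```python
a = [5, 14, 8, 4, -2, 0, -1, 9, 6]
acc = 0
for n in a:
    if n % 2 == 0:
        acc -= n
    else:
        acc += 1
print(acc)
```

n=5: not even, acc = 0+1 = 1
n=14: even, acc = 1-14 = -13
n=8: even, acc = (-13)-8 = -21
n=4: even, acc = (-21)-4 = -25
n=-2: even, acc = (-25)-(-2) = -23
n=0: even, acc = (-23)-0 = -23
n=-1: not even, acc = (-23)+1 = -22
n=9: not even, acc = (-22)+1 = -21
n=6: even, acc = (-21)-6 = -27

-27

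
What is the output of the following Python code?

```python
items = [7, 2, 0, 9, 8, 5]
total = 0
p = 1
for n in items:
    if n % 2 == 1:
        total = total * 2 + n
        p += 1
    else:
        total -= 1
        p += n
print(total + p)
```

n=7: odd, total = 0*2+7 = 7; p=2
n=2: not odd, total = 7-1 = 6; p=4
n=0: not odd, total = 6-1 = 5; p=4
n=9: odd, total = 5*2+9 = 19; p=5
n=8: not odd, total = 19-1 = 18; p=13
n=5: odd, total = 18*2+5 = 41; p=14
total+p = 41+14 = 55

55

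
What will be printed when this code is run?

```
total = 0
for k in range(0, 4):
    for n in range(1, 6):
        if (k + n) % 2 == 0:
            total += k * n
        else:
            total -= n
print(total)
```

k=0,n=1: odd sum, total = 0-1 = -1
k=0,n=2: even sum, total = (-1)+0 = -1
k=0,n=3: odd sum, total = (-1)-3 = -4
k=0,n=4: even sum, total = (-4)+0 = -4
k=0,n=5: odd sum, total = (-4)-5 = -9
k=1,n=1: even sum, total = (-9)+1 = -8
k=1,n=2: odd sum, total = (-8)-2 = -10
k=1,n=3: even sum, total = (-10)+3 = -7
k=1,n=4: odd sum, total = (-7)-4 = -11
k=1,n=5: even sum, total = (-11)+5 = -6
k=2,n=1: odd sum, total = (-6)-1 = -7
k=2,n=2: even sum, total = (-7)+4 = -3
k=2,n=3: odd sum, total = (-3)-3 = -6
k=2,n=4: even sum, total = (-6)+8 = 2
k=2,n=5: odd sum, total = 2-5 = -3
k=3,n=1: even sum, total = (-3)+3 = 0
k=3,n=2: odd sum, total = 0-2 = -2
k=3,n=3: even sum, total = (-2)+9 = 7
k=3,n=4: odd sum, total = 7-4 = 3
k=3,n=5: even sum, total = 3+15 = 18

18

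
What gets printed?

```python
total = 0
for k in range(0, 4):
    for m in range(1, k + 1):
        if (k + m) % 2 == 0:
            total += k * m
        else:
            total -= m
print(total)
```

14

k=1,m=1: even sum, total = 0+1 = 1
k=2,m=1: odd sum, total = 1-1 = 0
k=2,m=2: even sum, total = 0+4 = 4
k=3,m=1: even sum, total = 4+3 = 7
k=3,m=2: odd sum, total = 7-2 = 5
k=3,m=3: even sum, total = 5+9 = 14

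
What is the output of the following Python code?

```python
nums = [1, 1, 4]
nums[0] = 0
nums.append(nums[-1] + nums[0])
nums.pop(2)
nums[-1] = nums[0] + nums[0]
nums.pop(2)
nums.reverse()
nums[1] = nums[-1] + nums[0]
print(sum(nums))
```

nums[0] = 0 → [0, 1, 4]
append nums[-1]+nums[0] = 4+0 = 4 → [0, 1, 4, 4]
pop(2) removes 4 → [0, 1, 4]
nums[-1] = nums[0]+nums[0] = 0+0 = 0 → [0, 1, 0]
pop(2) removes 0 → [0, 1]
reverse → [1, 0]
nums[1] = nums[-1]+nums[0] = 0+1 = 1 → [1, 1]
sum = 2

2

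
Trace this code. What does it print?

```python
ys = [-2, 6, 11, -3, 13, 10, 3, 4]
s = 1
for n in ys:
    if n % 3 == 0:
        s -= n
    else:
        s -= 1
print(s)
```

-10

n=-2: not %3==0, s = 1-1 = 0
n=6: %3==0, s = 0-6 = -6
n=11: not %3==0, s = (-6)-1 = -7
n=-3: %3==0, s = (-7)-(-3) = -4
n=13: not %3==0, s = (-4)-1 = -5
n=10: not %3==0, s = (-5)-1 = -6
n=3: %3==0, s = (-6)-3 = -9
n=4: not %3==0, s = (-9)-1 = -10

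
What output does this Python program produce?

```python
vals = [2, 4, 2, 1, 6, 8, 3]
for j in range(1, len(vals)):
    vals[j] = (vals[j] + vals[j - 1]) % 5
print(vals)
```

j=1: vals[1] = (4+2)%5 = 1 → [2, 1, 2, 1, 6, 8, 3]
j=2: vals[2] = (2+1)%5 = 3 → [2, 1, 3, 1, 6, 8, 3]
j=3: vals[3] = (1+3)%5 = 4 → [2, 1, 3, 4, 6, 8, 3]
j=4: vals[4] = (6+4)%5 = 0 → [2, 1, 3, 4, 0, 8, 3]
j=5: vals[5] = (8+0)%5 = 3 → [2, 1, 3, 4, 0, 3, 3]
j=6: vals[6] = (3+3)%5 = 1 → [2, 1, 3, 4, 0, 3, 1]

[2, 1, 3, 4, 0, 3, 1]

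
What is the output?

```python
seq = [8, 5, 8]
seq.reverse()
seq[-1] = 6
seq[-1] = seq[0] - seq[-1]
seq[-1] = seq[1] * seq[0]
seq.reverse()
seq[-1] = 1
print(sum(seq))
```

reverse → [8, 5, 8]
seq[-1] = 6 → [8, 5, 6]
seq[-1] = seq[0]-seq[-1] = 8-6 = 2 → [8, 5, 2]
seq[-1] = seq[1]*seq[0] = 5*8 = 40 → [8, 5, 40]
reverse → [40, 5, 8]
seq[-1] = 1 → [40, 5, 1]
sum = 46

46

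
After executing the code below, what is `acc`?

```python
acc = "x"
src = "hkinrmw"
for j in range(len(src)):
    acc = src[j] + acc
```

j=0: prepend 'h' → 'hx'
j=1: prepend 'k' → 'khx'
j=2: prepend 'i' → 'ikhx'
j=3: prepend 'n' → 'nikhx'
j=4: prepend 'r' → 'rnikhx'
j=5: prepend 'm' → 'mrnikhx'
j=6: prepend 'w' → 'wmrnikhx'

'wmrnikhx'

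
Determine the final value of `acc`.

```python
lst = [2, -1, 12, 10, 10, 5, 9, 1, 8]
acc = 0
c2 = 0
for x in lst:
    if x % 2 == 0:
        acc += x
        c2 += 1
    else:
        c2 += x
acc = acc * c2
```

x=2: even, acc = 0+2 = 2; c2=1
x=-1: not even; c2=0
x=12: even, acc = 2+12 = 14; c2=1
x=10: even, acc = 14+10 = 24; c2=2
x=10: even, acc = 24+10 = 34; c2=3
x=5: not even; c2=8
x=9: not even; c2=17
x=1: not even; c2=18
x=8: even, acc = 34+8 = 42; c2=19
acc*c2 = 42*19 = 798

798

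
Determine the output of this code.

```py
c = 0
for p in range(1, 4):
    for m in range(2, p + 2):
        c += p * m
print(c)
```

p=1,m=2: c = 0+2 = 2
p=2,m=2: c = 2+4 = 6
p=2,m=3: c = 6+6 = 12
p=3,m=2: c = 12+6 = 18
p=3,m=3: c = 18+9 = 27
p=3,m=4: c = 27+12 = 39

39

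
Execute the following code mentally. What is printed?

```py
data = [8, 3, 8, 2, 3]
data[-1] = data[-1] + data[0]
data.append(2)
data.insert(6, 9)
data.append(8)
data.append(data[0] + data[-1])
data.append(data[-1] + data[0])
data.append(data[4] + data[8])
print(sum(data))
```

data[-1] = data[-1]+data[0] = 3+8 = 11 → [8, 3, 8, 2, 11]
append 2 → [8, 3, 8, 2, 11, 2]
insert 9 at 6 → [8, 3, 8, 2, 11, 2, 9]
append 8 → [8, 3, 8, 2, 11, 2, 9, 8]
append data[0]+data[-1] = 8+8 = 16 → [8, 3, 8, 2, 11, 2, 9, 8, 16]
append data[-1]+data[0] = 16+8 = 24 → [8, 3, 8, 2, 11, 2, 9, 8, 16, 24]
append data[4]+data[8] = 11+16 = 27 → [8, 3, 8, 2, 11, 2, 9, 8, 16, 24, 27]
sum = 118

118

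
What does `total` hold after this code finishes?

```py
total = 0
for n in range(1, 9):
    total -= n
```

-36

n=1: total = 0-1 = -1
n=2: total = (-1)-2 = -3
n=3: total = (-3)-3 = -6
n=4: total = (-6)-4 = -10
n=5: total = (-10)-5 = -15
n=6: total = (-15)-6 = -21
n=7: total = (-21)-7 = -28
n=8: total = (-28)-8 = -36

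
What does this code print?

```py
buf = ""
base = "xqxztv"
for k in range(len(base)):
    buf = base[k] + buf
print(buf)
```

k=0: prepend 'x' → 'x'
k=1: prepend 'q' → 'qx'
k=2: prepend 'x' → 'xqx'
k=3: prepend 'z' → 'zxqx'
k=4: prepend 't' → 'tzxqx'
k=5: prepend 'v' → 'vtzxqx'

vtzxqx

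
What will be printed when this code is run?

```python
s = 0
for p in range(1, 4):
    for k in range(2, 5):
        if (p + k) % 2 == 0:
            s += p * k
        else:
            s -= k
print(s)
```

9

p=1,k=2: odd sum, s = 0-2 = -2
p=1,k=3: even sum, s = (-2)+3 = 1
p=1,k=4: odd sum, s = 1-4 = -3
p=2,k=2: even sum, s = (-3)+4 = 1
p=2,k=3: odd sum, s = 1-3 = -2
p=2,k=4: even sum, s = (-2)+8 = 6
p=3,k=2: odd sum, s = 6-2 = 4
p=3,k=3: even sum, s = 4+9 = 13
p=3,k=4: odd sum, s = 13-4 = 9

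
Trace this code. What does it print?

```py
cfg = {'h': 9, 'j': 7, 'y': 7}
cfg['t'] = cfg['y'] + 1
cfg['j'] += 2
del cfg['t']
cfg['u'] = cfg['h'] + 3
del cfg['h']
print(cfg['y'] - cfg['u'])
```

-5

cfg['t'] = cfg['y']+1 = 8 → {'h': 9, 'j': 7, 'y': 7, 't': 8}
cfg['j'] = 7+2 = 9 → {'h': 9, 'j': 9, 'y': 7, 't': 8}
del 't' → {'h': 9, 'j': 9, 'y': 7}
cfg['u'] = cfg['h']+3 = 12 → {'h': 9, 'j': 9, 'y': 7, 'u': 12}
del 'h' → {'j': 9, 'y': 7, 'u': 12}
cfg['y']-cfg['u'] = 7-12 = -5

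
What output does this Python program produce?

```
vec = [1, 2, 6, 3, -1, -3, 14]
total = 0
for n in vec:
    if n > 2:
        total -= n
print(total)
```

n=1: not >2
n=2: not >2
n=6: >2, total = 0-6 = -6
n=3: >2, total = (-6)-3 = -9
n=-1: not >2
n=-3: not >2
n=14: >2, total = (-9)-14 = -23

-23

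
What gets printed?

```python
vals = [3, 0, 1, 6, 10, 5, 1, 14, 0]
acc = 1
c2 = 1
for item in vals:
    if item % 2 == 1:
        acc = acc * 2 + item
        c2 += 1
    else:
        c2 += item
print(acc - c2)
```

20

item=3: odd, acc = 1*2+3 = 5; c2=2
item=0: not odd; c2=2
item=1: odd, acc = 5*2+1 = 11; c2=3
item=6: not odd; c2=9
item=10: not odd; c2=19
item=5: odd, acc = 11*2+5 = 27; c2=20
item=1: odd, acc = 27*2+1 = 55; c2=21
item=14: not odd; c2=35
item=0: not odd; c2=35
acc-c2 = 55-35 = 20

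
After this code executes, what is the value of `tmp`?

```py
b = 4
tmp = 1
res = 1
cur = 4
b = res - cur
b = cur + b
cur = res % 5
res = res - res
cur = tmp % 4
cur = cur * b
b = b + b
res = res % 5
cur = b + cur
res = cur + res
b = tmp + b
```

1

b = 1-4 = -3
b = 4+(-3) = 1
cur = 1%5 = 1
res = 1-1 = 0
cur = 1%4 = 1
cur = 1*1 = 1
b = 1+1 = 2
res = 0%5 = 0
cur = 2+1 = 3
res = 3+0 = 3
b = 1+2 = 3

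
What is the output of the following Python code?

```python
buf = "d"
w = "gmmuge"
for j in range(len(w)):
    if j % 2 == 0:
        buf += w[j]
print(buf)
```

dgmg

j=0: add 'g' → 'dg'
j=1: skip
j=2: add 'm' → 'dgm'
j=3: skip
j=4: add 'g' → 'dgmg'
j=5: skip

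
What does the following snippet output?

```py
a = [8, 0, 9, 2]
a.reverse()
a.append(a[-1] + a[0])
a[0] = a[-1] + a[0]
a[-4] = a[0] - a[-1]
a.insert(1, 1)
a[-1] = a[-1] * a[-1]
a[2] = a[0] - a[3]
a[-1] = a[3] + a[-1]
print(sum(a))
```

133

reverse → [2, 9, 0, 8]
append a[-1]+a[0] = 8+2 = 10 → [2, 9, 0, 8, 10]
a[0] = a[-1]+a[0] = 10+2 = 12 → [12, 9, 0, 8, 10]
a[-4] = a[0]-a[-1] = 12-10 = 2 → [12, 2, 0, 8, 10]
insert 1 at 1 → [12, 1, 2, 0, 8, 10]
a[-1] = a[-1]*a[-1] = 10*10 = 100 → [12, 1, 2, 0, 8, 100]
a[2] = a[0]-a[3] = 12-0 = 12 → [12, 1, 12, 0, 8, 100]
a[-1] = a[3]+a[-1] = 0+100 = 100 → [12, 1, 12, 0, 8, 100]
sum = 133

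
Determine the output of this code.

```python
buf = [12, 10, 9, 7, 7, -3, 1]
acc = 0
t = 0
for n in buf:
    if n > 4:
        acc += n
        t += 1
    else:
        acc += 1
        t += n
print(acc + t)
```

n=12: >4, acc = 0+12 = 12; t=1
n=10: >4, acc = 12+10 = 22; t=2
n=9: >4, acc = 22+9 = 31; t=3
n=7: >4, acc = 31+7 = 38; t=4
n=7: >4, acc = 38+7 = 45; t=5
n=-3: not >4, acc = 45+1 = 46; t=2
n=1: not >4, acc = 46+1 = 47; t=3
acc+t = 47+3 = 50

50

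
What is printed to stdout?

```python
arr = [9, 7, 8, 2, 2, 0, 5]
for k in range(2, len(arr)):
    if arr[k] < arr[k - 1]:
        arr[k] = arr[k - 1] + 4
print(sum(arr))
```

96

k=2: 8>=7, unchanged → [9, 7, 8, 2, 2, 0, 5]
k=3: 2<8, arr[3] = 8+4 = 12 → [9, 7, 8, 12, 2, 0, 5]
k=4: 2<12, arr[4] = 12+4 = 16 → [9, 7, 8, 12, 16, 0, 5]
k=5: 0<16, arr[5] = 16+4 = 20 → [9, 7, 8, 12, 16, 20, 5]
k=6: 5<20, arr[6] = 20+4 = 24 → [9, 7, 8, 12, 16, 20, 24]
sum = 96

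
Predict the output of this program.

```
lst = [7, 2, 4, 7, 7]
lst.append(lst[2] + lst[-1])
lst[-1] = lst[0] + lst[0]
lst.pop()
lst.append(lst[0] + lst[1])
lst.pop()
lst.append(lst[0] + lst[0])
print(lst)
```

[7, 2, 4, 7, 7, 14]

append lst[2]+lst[-1] = 4+7 = 11 → [7, 2, 4, 7, 7, 11]
lst[-1] = lst[0]+lst[0] = 7+7 = 14 → [7, 2, 4, 7, 7, 14]
pop() removes 14 → [7, 2, 4, 7, 7]
append lst[0]+lst[1] = 7+2 = 9 → [7, 2, 4, 7, 7, 9]
pop() removes 9 → [7, 2, 4, 7, 7]
append lst[0]+lst[0] = 7+7 = 14 → [7, 2, 4, 7, 7, 14]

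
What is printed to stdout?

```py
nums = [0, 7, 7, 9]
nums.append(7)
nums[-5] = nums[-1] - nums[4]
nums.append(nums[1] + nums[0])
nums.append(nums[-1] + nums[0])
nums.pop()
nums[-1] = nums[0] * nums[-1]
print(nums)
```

[0, 7, 7, 9, 7, 0]

append 7 → [0, 7, 7, 9, 7]
nums[-5] = nums[-1]-nums[4] = 7-7 = 0 → [0, 7, 7, 9, 7]
append nums[1]+nums[0] = 7+0 = 7 → [0, 7, 7, 9, 7, 7]
append nums[-1]+nums[0] = 7+0 = 7 → [0, 7, 7, 9, 7, 7, 7]
pop() removes 7 → [0, 7, 7, 9, 7, 7]
nums[-1] = nums[0]*nums[-1] = 0*7 = 0 → [0, 7, 7, 9, 7, 0]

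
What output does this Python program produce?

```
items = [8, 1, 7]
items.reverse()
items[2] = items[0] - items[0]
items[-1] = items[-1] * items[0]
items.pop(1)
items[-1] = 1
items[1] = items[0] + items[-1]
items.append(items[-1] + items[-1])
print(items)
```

reverse → [7, 1, 8]
items[2] = items[0]-items[0] = 7-7 = 0 → [7, 1, 0]
items[-1] = items[-1]*items[0] = 0*7 = 0 → [7, 1, 0]
pop(1) removes 1 → [7, 0]
items[-1] = 1 → [7, 1]
items[1] = items[0]+items[-1] = 7+1 = 8 → [7, 8]
append items[-1]+items[-1] = 8+8 = 16 → [7, 8, 16]

[7, 8, 16]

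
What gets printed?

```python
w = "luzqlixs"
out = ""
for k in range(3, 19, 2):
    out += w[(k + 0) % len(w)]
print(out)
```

qisuqisu

k=3: add w[3]='q' → 'q'
k=5: add w[5]='i' → 'qi'
k=7: add w[7]='s' → 'qis'
k=9: add w[1]='u' → 'qisu'
k=11: add w[3]='q' → 'qisuq'
k=13: add w[5]='i' → 'qisuqi'
k=15: add w[7]='s' → 'qisuqis'
k=17: add w[1]='u' → 'qisuqisu'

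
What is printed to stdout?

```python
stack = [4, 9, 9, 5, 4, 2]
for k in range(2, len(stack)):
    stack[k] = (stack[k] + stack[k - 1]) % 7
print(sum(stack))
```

26

k=2: stack[2] = (9+9)%7 = 4 → [4, 9, 4, 5, 4, 2]
k=3: stack[3] = (5+4)%7 = 2 → [4, 9, 4, 2, 4, 2]
k=4: stack[4] = (4+2)%7 = 6 → [4, 9, 4, 2, 6, 2]
k=5: stack[5] = (2+6)%7 = 1 → [4, 9, 4, 2, 6, 1]
sum = 26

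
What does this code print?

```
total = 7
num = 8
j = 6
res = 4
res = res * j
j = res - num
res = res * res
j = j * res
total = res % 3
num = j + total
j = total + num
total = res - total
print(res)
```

576

res = 4*6 = 24
j = 24-8 = 16
res = 24*24 = 576
j = 16*576 = 9216
total = 576%3 = 0
num = 9216+0 = 9216
j = 0+9216 = 9216
total = 576-0 = 576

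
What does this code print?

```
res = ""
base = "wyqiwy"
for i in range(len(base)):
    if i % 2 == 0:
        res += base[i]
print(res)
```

wqw

i=0: add 'w' → 'w'
i=1: skip
i=2: add 'q' → 'wq'
i=3: skip
i=4: add 'w' → 'wqw'
i=5: skip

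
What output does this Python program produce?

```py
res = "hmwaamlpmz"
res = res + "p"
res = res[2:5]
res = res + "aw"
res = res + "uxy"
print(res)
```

waaawuxy

+ 'p' → 'hmwaamlpmzp'
slice [2:5] → 'waa'
+ 'aw' → 'waaaw'
+ 'uxy' → 'waaawuxy'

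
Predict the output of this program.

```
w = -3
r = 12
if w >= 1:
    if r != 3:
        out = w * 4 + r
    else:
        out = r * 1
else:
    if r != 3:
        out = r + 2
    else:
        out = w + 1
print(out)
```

w=-3, r=12
w >= 1 is False; r != 3 is True
→ out = r + 2 = 14

14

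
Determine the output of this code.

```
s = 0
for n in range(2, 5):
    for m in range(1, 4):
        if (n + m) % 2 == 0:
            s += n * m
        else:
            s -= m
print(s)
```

n=2,m=1: odd sum, s = 0-1 = -1
n=2,m=2: even sum, s = (-1)+4 = 3
n=2,m=3: odd sum, s = 3-3 = 0
n=3,m=1: even sum, s = 0+3 = 3
n=3,m=2: odd sum, s = 3-2 = 1
n=3,m=3: even sum, s = 1+9 = 10
n=4,m=1: odd sum, s = 10-1 = 9
n=4,m=2: even sum, s = 9+8 = 17
n=4,m=3: odd sum, s = 17-3 = 14

14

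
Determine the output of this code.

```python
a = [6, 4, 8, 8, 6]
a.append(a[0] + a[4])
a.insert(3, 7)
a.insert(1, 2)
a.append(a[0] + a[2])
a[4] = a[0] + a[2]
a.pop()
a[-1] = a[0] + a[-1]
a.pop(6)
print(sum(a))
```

56

append a[0]+a[4] = 6+6 = 12 → [6, 4, 8, 8, 6, 12]
insert 7 at 3 → [6, 4, 8, 7, 8, 6, 12]
insert 2 at 1 → [6, 2, 4, 8, 7, 8, 6, 12]
append a[0]+a[2] = 6+4 = 10 → [6, 2, 4, 8, 7, 8, 6, 12, 10]
a[4] = a[0]+a[2] = 6+4 = 10 → [6, 2, 4, 8, 10, 8, 6, 12, 10]
pop() removes 10 → [6, 2, 4, 8, 10, 8, 6, 12]
a[-1] = a[0]+a[-1] = 6+12 = 18 → [6, 2, 4, 8, 10, 8, 6, 18]
pop(6) removes 6 → [6, 2, 4, 8, 10, 8, 18]
sum = 56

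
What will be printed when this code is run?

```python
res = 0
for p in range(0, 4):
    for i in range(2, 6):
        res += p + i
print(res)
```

p=0,i=2: res = 0+2 = 2
p=0,i=3: res = 2+3 = 5
p=0,i=4: res = 5+4 = 9
p=0,i=5: res = 9+5 = 14
p=1,i=2: res = 14+3 = 17
p=1,i=3: res = 17+4 = 21
p=1,i=4: res = 21+5 = 26
p=1,i=5: res = 26+6 = 32
p=2,i=2: res = 32+4 = 36
p=2,i=3: res = 36+5 = 41
p=2,i=4: res = 41+6 = 47
p=2,i=5: res = 47+7 = 54
p=3,i=2: res = 54+5 = 59
p=3,i=3: res = 59+6 = 65
p=3,i=4: res = 65+7 = 72
p=3,i=5: res = 72+8 = 80

80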